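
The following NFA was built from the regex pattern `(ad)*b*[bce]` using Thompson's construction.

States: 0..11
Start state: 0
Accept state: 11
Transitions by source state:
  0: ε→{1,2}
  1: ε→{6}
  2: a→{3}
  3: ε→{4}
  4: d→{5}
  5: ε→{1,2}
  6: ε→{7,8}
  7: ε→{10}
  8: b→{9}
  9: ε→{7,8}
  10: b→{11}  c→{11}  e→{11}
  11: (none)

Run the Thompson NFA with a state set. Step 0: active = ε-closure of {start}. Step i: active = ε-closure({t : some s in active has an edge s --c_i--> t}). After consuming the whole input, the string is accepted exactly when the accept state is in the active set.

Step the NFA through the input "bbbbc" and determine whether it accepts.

Answer: ACCEPT

Trace:
S₀ = ε-closure({0}) = {0,1,2,6,7,8,10}
'b' @ 1: {7,8,9,10,11}  [accepting]
'b' @ 2: {7,8,9,10,11}  [accepting]
'b' @ 3: {7,8,9,10,11}  [accepting]
'b' @ 4: {7,8,9,10,11}  [accepting]
'c' @ 5: {11}  [accepting]
final: {11}; accept 11 in set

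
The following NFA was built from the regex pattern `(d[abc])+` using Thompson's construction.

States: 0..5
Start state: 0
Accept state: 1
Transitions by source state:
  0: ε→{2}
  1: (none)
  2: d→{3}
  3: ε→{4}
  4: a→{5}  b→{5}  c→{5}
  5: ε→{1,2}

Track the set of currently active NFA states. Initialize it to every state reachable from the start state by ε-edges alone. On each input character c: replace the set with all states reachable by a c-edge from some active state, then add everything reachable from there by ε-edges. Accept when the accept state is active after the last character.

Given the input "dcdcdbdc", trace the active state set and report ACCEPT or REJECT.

initial (ε-close {0}): {0,2}
'd' @ 1: {3,4}
'c' @ 2: {1,2,5}  [accepting]
'd' @ 3: {3,4}
'c' @ 4: {1,2,5}  [accepting]
'd' @ 5: {3,4}
'b' @ 6: {1,2,5}  [accepting]
'd' @ 7: {3,4}
'c' @ 8: {1,2,5}  [accepting]
end set {1,2,5} — state 1 in

Answer: ACCEPT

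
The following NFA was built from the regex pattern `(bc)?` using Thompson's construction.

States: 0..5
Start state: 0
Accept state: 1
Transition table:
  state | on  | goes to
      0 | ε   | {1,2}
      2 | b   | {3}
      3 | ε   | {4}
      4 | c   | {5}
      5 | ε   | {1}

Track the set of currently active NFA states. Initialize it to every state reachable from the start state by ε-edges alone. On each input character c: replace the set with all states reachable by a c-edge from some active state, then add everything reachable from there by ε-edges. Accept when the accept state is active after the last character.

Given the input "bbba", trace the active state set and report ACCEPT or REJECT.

Answer: REJECT

Derivation:
initial (ε-close {0}): {0,1,2}
'b' @ 1: {3,4}
'b' @ 2: {}  — dead — no transitions
rest 'ba' ignored (set empty)
after full input: {}  (accept=1 not in)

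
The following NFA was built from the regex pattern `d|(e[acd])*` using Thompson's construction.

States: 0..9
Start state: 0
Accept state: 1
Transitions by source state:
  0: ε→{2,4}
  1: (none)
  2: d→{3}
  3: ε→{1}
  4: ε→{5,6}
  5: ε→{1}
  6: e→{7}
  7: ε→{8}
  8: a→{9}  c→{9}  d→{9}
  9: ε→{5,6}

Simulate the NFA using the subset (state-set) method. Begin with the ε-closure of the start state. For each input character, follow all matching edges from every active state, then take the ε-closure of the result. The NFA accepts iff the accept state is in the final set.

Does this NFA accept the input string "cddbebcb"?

start: ε-closure({0}) = {0,1,2,4,5,6}
'c' @ 1: {}  — dead — no transitions
rest 'ddbebcb' ignored (set empty)
end set {} — state 1 not in

Answer: REJECT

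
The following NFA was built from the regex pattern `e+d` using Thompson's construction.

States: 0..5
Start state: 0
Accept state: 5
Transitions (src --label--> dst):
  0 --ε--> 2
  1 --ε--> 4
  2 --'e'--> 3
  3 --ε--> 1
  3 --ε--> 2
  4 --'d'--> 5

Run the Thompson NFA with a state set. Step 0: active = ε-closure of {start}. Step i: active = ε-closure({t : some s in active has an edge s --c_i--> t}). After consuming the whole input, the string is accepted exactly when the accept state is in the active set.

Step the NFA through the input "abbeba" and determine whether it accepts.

Answer: REJECT

Steps:
initial (ε-close {0}): {0,2}
'a' @ 1: {}  — state set empty
rest 'bbeba' ignored (set empty)
final: {}; accept 5 not in set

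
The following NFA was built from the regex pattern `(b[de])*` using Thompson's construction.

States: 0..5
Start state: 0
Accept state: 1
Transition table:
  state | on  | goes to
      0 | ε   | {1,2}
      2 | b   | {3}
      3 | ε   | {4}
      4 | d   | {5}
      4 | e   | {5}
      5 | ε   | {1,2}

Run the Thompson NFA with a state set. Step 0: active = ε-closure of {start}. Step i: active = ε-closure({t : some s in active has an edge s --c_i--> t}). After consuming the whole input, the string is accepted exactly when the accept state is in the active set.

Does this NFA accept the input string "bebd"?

Answer: ACCEPT

Derivation:
initial (ε-close {0}): {0,1,2}
'b' @ 1: {3,4}
'e' @ 2: {1,2,5}  ✓accept
'b' @ 3: {3,4}
'd' @ 4: {1,2,5}  ✓accept
end set {1,2,5} — state 1 in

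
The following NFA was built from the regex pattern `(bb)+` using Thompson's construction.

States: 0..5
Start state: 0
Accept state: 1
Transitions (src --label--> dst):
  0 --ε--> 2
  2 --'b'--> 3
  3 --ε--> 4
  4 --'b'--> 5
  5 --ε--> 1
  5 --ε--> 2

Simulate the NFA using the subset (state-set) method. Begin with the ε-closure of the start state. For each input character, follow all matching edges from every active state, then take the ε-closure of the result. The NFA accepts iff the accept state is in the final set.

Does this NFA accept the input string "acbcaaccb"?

S₀ = ε-closure({0}) = {0,2}
'a' @ 1: {}  — state set empty
rest 'cbcaaccb' ignored (set empty)
after full input: {}  (accept=1 not in)

Answer: REJECT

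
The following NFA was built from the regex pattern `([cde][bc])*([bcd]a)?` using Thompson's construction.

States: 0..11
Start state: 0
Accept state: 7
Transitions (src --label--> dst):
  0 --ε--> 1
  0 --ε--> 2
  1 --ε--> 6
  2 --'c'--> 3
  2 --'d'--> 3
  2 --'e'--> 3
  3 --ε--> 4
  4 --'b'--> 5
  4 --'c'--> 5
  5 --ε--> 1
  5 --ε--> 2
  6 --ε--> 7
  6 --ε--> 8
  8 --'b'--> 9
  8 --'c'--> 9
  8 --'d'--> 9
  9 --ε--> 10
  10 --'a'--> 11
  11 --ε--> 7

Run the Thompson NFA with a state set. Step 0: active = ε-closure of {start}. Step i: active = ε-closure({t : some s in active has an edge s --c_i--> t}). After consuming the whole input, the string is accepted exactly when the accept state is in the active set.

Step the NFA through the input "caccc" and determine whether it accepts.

initial (ε-close {0}): {0,1,2,6,7,8}
'c' @ 1: {3,4,9,10}
'a' @ 2: {7,11}  [accepting]
'c' @ 3: {}  — no active states
rest 'cc' ignored (set empty)
end set {} — state 7 not in

Answer: REJECT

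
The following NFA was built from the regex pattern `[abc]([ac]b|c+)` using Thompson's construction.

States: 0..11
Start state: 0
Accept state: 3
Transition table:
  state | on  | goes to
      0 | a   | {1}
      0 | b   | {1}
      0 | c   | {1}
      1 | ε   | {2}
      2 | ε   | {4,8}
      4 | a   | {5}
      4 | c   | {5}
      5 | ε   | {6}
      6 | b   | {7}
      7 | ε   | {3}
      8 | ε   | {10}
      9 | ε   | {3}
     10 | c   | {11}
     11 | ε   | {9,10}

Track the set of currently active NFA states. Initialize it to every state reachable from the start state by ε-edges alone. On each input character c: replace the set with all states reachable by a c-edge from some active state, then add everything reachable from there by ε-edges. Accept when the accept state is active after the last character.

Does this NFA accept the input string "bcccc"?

initial (ε-close {0}): {0}
'b' @ 1: {1,2,4,8,10}
'c' @ 2: {3,5,6,9,10,11}  ✓accept
'c' @ 3: {3,9,10,11}  ✓accept
'c' @ 4: {3,9,10,11}  ✓accept
'c' @ 5: {3,9,10,11}  ✓accept
final: {3,9,10,11}; accept 3 in set

Answer: ACCEPT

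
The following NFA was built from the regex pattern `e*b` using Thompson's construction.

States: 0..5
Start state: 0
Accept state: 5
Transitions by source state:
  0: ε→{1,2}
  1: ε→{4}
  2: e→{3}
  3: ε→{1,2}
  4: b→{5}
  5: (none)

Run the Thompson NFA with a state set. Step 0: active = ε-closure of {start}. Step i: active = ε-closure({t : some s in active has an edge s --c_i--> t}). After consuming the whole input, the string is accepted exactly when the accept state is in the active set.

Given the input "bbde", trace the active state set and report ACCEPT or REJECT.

start: ε-closure({0}) = {0,1,2,4}
'b' @ 1: {5}  [accepting]
'b' @ 2: {}  — state set empty
rest 'de' ignored (set empty)
final: {}; accept 5 not in set

Answer: REJECT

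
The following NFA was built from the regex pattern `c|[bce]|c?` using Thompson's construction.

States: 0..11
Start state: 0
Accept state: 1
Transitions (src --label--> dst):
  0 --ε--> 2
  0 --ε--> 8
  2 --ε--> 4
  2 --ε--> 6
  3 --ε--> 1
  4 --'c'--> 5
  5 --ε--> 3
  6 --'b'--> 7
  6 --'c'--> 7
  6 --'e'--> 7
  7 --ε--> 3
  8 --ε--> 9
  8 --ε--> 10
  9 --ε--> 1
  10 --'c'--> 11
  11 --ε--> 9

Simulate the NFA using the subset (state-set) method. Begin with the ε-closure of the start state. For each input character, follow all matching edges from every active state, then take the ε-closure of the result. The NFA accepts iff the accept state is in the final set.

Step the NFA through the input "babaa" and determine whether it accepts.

Answer: REJECT

Trace:
S₀ = ε-closure({0}) = {0,1,2,4,6,8,9,10}
'b' @ 1: {1,3,7}  [accepting]
'a' @ 2: {}  — dead — no transitions
rest 'baa' ignored (set empty)
end set {} — state 1 not in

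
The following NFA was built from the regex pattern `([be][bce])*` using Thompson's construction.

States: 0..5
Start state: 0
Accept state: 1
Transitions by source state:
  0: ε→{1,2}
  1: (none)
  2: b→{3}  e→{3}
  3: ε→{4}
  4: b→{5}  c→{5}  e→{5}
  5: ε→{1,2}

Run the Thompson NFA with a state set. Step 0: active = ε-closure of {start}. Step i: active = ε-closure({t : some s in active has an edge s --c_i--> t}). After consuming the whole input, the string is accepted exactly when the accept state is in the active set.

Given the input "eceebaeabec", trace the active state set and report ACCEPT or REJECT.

S₀ = ε-closure({0}) = {0,1,2}
'e' @ 1: {3,4}
'c' @ 2: {1,2,5}  (accept∈set)
'e' @ 3: {3,4}
'e' @ 4: {1,2,5}  (accept∈set)
'b' @ 5: {3,4}
'a' @ 6: {}  — state set empty
rest 'eabec' ignored (set empty)
final: {}; accept 1 not in set

Answer: REJECT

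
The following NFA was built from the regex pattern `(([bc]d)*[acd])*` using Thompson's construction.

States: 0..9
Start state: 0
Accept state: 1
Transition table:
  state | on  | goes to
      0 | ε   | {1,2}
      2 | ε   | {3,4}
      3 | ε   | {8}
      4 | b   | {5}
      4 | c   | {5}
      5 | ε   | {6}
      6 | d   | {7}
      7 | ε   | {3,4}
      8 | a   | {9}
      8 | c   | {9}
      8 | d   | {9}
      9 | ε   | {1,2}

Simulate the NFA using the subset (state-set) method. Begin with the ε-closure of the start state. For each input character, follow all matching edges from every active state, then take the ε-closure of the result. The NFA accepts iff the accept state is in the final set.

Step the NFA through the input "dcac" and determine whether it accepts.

Answer: ACCEPT

Trace:
initial (ε-close {0}): {0,1,2,3,4,8}
'd' @ 1: {1,2,3,4,8,9}  (accept∈set)
'c' @ 2: {1,2,3,4,5,6,8,9}  (accept∈set)
'a' @ 3: {1,2,3,4,8,9}  (accept∈set)
'c' @ 4: {1,2,3,4,5,6,8,9}  (accept∈set)
after full input: {1,2,3,4,5,6,8,9}  (accept=1 in)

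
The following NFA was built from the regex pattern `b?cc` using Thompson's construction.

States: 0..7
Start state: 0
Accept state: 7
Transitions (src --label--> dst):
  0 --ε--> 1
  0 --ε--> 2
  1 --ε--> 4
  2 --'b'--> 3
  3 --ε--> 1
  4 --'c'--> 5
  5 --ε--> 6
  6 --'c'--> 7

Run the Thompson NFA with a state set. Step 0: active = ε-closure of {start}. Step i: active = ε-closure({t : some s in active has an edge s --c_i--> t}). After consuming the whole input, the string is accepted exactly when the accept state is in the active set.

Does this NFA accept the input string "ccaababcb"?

S₀ = ε-closure({0}) = {0,1,2,4}
'c' @ 1: {5,6}
'c' @ 2: {7}  [accepting]
'a' @ 3: {}  — dead — no transitions
rest 'ababcb' ignored (set empty)
end set {} — state 7 not in

Answer: REJECT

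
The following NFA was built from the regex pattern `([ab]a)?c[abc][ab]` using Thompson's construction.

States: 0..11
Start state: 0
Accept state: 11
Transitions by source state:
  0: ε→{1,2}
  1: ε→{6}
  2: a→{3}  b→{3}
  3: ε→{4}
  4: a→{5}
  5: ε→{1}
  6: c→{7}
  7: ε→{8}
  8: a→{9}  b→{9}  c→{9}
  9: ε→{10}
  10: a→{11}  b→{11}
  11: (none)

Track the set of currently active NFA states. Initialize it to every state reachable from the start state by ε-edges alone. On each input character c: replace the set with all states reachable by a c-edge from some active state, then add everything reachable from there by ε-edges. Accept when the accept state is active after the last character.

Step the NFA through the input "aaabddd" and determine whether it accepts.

initial (ε-close {0}): {0,1,2,6}
'a' @ 1: {3,4}
'a' @ 2: {1,5,6}
'a' @ 3: {}  — state set empty
rest 'bddd' ignored (set empty)
final: {}; accept 11 not in set

Answer: REJECT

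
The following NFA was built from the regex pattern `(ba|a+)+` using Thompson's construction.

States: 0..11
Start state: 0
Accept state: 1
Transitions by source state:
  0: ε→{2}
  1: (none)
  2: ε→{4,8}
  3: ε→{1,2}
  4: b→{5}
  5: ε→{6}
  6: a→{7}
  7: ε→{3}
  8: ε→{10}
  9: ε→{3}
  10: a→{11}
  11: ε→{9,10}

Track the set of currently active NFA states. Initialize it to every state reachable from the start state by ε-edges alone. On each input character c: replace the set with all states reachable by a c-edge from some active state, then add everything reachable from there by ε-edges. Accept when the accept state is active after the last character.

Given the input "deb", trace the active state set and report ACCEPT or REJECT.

Answer: REJECT

Trace:
S₀ = ε-closure({0}) = {0,2,4,8,10}
'd' @ 1: {}  — dead — no transitions
rest 'eb' ignored (set empty)
end set {} — state 1 not in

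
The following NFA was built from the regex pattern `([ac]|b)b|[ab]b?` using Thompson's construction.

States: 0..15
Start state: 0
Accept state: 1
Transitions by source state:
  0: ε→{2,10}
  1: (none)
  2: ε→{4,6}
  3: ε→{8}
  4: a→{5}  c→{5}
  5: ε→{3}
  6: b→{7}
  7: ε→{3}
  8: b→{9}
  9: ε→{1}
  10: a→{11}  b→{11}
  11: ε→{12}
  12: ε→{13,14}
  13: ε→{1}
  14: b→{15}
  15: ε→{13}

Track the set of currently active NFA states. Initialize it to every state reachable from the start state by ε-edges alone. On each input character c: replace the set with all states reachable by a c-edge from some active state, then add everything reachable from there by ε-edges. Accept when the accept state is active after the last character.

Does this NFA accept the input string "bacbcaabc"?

initial (ε-close {0}): {0,2,4,6,10}
'b' @ 1: {1,3,7,8,11,12,13,14}  (accept∈set)
'a' @ 2: {}  — state set empty
rest 'cbcaabc' ignored (set empty)
end set {} — state 1 not in

Answer: REJECT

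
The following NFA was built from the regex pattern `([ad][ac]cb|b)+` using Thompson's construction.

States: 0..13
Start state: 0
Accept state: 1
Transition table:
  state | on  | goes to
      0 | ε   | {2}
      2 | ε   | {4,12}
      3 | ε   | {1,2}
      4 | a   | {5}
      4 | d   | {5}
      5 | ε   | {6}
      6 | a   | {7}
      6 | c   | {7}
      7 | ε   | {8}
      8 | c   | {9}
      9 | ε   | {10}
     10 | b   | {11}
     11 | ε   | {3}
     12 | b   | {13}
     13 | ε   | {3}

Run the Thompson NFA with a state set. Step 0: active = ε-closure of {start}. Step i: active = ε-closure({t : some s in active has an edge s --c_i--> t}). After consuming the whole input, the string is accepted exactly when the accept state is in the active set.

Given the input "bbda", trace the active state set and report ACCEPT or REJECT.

Answer: REJECT

Derivation:
S₀ = ε-closure({0}) = {0,2,4,12}
'b' @ 1: {1,2,3,4,12,13}  ✓accept
'b' @ 2: {1,2,3,4,12,13}  ✓accept
'd' @ 3: {5,6}
'a' @ 4: {7,8}
end set {7,8} — state 1 not in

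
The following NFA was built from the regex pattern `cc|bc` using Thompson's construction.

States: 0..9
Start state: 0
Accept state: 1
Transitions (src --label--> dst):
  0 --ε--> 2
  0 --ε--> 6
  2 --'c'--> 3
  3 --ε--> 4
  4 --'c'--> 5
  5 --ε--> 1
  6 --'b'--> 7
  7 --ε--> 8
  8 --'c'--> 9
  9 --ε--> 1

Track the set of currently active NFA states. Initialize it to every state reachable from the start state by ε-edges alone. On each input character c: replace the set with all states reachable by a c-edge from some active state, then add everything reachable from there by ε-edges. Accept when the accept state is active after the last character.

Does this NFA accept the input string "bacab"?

Answer: REJECT

Trace:
S₀ = ε-closure({0}) = {0,2,6}
'b' @ 1: {7,8}
'a' @ 2: {}  — no active states
rest 'cab' ignored (set empty)
end set {} — state 1 not in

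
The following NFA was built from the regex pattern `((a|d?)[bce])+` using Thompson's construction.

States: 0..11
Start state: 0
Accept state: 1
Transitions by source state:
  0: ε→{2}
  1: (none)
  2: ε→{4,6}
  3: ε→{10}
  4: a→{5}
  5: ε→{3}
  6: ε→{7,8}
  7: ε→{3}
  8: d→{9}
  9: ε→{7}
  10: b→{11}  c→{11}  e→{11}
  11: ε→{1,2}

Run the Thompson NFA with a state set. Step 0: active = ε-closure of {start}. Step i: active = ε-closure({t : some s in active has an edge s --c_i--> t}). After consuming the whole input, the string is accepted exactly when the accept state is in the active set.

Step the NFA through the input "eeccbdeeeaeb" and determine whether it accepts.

Answer: ACCEPT

Trace:
S₀ = ε-closure({0}) = {0,2,3,4,6,7,8,10}
'e' @ 1: {1,2,3,4,6,7,8,10,11}  ✓accept
'e' @ 2: {1,2,3,4,6,7,8,10,11}  ✓accept
'c' @ 3: {1,2,3,4,6,7,8,10,11}  ✓accept
'c' @ 4: {1,2,3,4,6,7,8,10,11}  ✓accept
'b' @ 5: {1,2,3,4,6,7,8,10,11}  ✓accept
'd' @ 6: {3,7,9,10}
'e' @ 7: {1,2,3,4,6,7,8,10,11}  ✓accept
'e' @ 8: {1,2,3,4,6,7,8,10,11}  ✓accept
'e' @ 9: {1,2,3,4,6,7,8,10,11}  ✓accept
'a' @ 10: {3,5,10}
'e' @ 11: {1,2,3,4,6,7,8,10,11}  ✓accept
'b' @ 12: {1,2,3,4,6,7,8,10,11}  ✓accept
after full input: {1,2,3,4,6,7,8,10,11}  (accept=1 in)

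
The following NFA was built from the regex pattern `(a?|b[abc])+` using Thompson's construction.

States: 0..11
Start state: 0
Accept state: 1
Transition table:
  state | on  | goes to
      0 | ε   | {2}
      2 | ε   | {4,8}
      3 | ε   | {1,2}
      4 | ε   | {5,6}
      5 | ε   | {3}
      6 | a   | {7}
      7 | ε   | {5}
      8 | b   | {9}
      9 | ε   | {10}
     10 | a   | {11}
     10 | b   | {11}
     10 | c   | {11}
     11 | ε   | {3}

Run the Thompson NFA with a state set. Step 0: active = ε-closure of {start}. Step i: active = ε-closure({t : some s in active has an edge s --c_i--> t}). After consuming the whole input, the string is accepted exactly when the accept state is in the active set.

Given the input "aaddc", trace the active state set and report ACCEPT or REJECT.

S₀ = ε-closure({0}) = {0,1,2,3,4,5,6,8}
'a' @ 1: {1,2,3,4,5,6,7,8}  (accept∈set)
'a' @ 2: {1,2,3,4,5,6,7,8}  (accept∈set)
'd' @ 3: {}  — dead — no transitions
rest 'dc' ignored (set empty)
final: {}; accept 1 not in set

Answer: REJECT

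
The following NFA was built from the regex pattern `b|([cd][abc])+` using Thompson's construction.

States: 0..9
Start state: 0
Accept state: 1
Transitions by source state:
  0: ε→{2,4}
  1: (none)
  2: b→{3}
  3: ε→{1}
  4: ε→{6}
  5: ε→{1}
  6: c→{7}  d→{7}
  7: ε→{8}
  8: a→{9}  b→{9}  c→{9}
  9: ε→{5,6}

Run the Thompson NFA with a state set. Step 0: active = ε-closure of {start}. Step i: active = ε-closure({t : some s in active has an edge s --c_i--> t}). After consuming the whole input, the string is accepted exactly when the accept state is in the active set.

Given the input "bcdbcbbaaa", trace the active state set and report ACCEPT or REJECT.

Answer: REJECT

Trace:
start: ε-closure({0}) = {0,2,4,6}
'b' @ 1: {1,3}  [accepting]
'c' @ 2: {}  — state set empty
rest 'dbcbbaaa' ignored (set empty)
after full input: {}  (accept=1 not in)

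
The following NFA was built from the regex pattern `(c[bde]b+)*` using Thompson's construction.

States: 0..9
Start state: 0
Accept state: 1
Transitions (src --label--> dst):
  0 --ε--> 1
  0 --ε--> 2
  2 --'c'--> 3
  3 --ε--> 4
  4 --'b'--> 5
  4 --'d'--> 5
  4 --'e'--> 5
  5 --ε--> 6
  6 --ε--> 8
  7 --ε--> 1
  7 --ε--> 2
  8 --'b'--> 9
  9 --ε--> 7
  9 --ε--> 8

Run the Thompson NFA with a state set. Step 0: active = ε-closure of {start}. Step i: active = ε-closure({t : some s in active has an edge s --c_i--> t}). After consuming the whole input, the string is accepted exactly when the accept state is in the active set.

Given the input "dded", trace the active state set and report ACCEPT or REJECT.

Answer: REJECT

Derivation:
S₀ = ε-closure({0}) = {0,1,2}
'd' @ 1: {}  — dead — no transitions
rest 'ded' ignored (set empty)
end set {} — state 1 not in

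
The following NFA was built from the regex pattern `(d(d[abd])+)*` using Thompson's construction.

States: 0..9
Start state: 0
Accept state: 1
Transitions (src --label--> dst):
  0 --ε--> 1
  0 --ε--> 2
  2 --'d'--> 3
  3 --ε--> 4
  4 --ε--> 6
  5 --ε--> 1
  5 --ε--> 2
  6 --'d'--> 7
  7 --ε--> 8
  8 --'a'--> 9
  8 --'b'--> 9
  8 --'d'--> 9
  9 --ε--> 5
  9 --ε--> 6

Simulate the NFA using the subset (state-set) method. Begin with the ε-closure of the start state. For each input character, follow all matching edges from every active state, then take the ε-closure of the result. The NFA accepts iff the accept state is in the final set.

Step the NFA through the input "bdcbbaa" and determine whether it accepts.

Answer: REJECT

Trace:
initial (ε-close {0}): {0,1,2}
'b' @ 1: {}  — no active states
rest 'dcbbaa' ignored (set empty)
final: {}; accept 1 not in set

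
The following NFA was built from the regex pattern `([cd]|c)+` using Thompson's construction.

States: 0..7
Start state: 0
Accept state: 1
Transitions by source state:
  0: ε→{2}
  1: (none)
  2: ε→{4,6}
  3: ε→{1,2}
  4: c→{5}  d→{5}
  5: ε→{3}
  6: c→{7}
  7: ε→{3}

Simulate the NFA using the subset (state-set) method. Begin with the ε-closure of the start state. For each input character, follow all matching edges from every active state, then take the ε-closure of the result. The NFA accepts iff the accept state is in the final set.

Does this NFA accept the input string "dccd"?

Answer: ACCEPT

Derivation:
initial (ε-close {0}): {0,2,4,6}
'd' @ 1: {1,2,3,4,5,6}  ✓accept
'c' @ 2: {1,2,3,4,5,6,7}  ✓accept
'c' @ 3: {1,2,3,4,5,6,7}  ✓accept
'd' @ 4: {1,2,3,4,5,6}  ✓accept
final: {1,2,3,4,5,6}; accept 1 in set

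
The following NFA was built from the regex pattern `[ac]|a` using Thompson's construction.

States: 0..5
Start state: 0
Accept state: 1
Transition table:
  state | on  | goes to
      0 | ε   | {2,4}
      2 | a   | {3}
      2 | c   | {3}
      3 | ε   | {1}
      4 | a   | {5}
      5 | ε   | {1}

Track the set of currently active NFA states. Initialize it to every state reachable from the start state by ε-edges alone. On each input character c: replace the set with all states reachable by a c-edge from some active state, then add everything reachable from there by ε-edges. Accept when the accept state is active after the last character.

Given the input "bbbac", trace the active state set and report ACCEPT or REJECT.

S₀ = ε-closure({0}) = {0,2,4}
'b' @ 1: {}  — dead — no transitions
rest 'bbac' ignored (set empty)
after full input: {}  (accept=1 not in)

Answer: REJECT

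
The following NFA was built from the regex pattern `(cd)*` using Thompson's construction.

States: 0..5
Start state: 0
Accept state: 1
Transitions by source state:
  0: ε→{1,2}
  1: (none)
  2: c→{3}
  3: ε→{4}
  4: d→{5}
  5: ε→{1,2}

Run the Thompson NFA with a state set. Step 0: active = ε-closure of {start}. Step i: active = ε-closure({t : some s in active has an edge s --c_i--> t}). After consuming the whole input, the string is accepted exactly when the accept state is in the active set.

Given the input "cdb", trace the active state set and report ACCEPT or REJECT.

start: ε-closure({0}) = {0,1,2}
'c' @ 1: {3,4}
'd' @ 2: {1,2,5}  (accept∈set)
'b' @ 3: {}  — dead — no transitions
after full input: {}  (accept=1 not in)

Answer: REJECT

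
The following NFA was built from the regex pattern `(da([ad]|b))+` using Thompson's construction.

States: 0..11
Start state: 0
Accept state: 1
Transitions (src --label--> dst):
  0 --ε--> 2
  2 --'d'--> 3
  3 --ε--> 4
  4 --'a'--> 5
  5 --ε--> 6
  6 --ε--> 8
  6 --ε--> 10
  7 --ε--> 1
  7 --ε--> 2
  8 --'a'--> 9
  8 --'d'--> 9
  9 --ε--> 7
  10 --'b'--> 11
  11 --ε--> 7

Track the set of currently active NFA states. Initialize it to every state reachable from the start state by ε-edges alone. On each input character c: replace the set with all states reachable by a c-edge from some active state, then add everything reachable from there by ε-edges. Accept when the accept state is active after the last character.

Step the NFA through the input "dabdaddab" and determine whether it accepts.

Answer: ACCEPT

Trace:
initial (ε-close {0}): {0,2}
'd' @ 1: {3,4}
'a' @ 2: {5,6,8,10}
'b' @ 3: {1,2,7,11}  ✓accept
'd' @ 4: {3,4}
'a' @ 5: {5,6,8,10}
'd' @ 6: {1,2,7,9}  ✓accept
'd' @ 7: {3,4}
'a' @ 8: {5,6,8,10}
'b' @ 9: {1,2,7,11}  ✓accept
final: {1,2,7,11}; accept 1 in set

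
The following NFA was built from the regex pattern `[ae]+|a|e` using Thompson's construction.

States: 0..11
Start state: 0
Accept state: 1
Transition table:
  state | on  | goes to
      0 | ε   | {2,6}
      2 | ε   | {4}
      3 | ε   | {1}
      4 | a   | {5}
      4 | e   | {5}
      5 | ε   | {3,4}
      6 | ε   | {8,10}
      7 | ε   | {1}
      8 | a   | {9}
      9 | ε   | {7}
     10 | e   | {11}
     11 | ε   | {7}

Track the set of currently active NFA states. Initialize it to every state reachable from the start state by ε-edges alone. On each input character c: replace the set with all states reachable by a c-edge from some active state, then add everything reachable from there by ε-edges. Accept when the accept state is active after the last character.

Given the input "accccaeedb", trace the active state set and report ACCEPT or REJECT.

start: ε-closure({0}) = {0,2,4,6,8,10}
'a' @ 1: {1,3,4,5,7,9}  ✓accept
'c' @ 2: {}  — state set empty
rest 'cccaeedb' ignored (set empty)
after full input: {}  (accept=1 not in)

Answer: REJECT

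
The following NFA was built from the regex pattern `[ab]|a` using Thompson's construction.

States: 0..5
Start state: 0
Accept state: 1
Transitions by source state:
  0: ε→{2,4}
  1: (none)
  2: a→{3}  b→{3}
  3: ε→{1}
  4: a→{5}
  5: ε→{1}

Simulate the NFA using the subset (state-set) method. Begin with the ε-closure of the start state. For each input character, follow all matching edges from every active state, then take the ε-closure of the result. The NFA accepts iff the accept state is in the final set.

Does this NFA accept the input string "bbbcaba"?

Answer: REJECT

Trace:
S₀ = ε-closure({0}) = {0,2,4}
'b' @ 1: {1,3}  ✓accept
'b' @ 2: {}  — state set empty
rest 'bcaba' ignored (set empty)
after full input: {}  (accept=1 not in)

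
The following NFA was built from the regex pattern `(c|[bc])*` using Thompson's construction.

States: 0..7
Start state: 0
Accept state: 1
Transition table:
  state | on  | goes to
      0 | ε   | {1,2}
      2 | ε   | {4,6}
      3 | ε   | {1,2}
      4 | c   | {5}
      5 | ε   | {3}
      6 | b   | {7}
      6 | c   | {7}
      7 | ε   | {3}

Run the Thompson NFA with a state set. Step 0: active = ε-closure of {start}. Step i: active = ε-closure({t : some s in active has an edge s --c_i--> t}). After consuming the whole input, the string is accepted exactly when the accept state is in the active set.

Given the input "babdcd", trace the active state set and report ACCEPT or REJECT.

Answer: REJECT

Steps:
start: ε-closure({0}) = {0,1,2,4,6}
'b' @ 1: {1,2,3,4,6,7}  (accept∈set)
'a' @ 2: {}  — dead — no transitions
rest 'bdcd' ignored (set empty)
final: {}; accept 1 not in set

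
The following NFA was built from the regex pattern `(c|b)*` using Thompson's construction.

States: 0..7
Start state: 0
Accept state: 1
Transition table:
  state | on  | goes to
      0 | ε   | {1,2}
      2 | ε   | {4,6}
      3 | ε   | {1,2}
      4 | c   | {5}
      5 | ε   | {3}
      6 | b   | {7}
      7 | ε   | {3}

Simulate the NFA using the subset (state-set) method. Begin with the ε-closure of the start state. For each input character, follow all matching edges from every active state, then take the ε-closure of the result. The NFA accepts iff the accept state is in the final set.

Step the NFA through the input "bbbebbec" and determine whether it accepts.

S₀ = ε-closure({0}) = {0,1,2,4,6}
'b' @ 1: {1,2,3,4,6,7}  [accepting]
'b' @ 2: {1,2,3,4,6,7}  [accepting]
'b' @ 3: {1,2,3,4,6,7}  [accepting]
'e' @ 4: {}  — state set empty
rest 'bbec' ignored (set empty)
final: {}; accept 1 not in set

Answer: REJECT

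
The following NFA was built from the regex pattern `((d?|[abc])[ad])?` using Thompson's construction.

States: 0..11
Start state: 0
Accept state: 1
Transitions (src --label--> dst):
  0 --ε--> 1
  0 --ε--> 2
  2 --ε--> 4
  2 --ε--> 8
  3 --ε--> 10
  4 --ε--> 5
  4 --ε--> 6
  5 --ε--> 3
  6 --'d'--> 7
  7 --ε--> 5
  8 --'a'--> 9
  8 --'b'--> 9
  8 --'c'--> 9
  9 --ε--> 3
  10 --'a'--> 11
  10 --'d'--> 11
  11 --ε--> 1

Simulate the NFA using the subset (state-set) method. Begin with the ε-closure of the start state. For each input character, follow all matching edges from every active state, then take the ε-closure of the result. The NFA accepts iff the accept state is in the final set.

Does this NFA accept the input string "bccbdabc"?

Answer: REJECT

Derivation:
initial (ε-close {0}): {0,1,2,3,4,5,6,8,10}
'b' @ 1: {3,9,10}
'c' @ 2: {}  — dead — no transitions
rest 'cbdabc' ignored (set empty)
final: {}; accept 1 not in set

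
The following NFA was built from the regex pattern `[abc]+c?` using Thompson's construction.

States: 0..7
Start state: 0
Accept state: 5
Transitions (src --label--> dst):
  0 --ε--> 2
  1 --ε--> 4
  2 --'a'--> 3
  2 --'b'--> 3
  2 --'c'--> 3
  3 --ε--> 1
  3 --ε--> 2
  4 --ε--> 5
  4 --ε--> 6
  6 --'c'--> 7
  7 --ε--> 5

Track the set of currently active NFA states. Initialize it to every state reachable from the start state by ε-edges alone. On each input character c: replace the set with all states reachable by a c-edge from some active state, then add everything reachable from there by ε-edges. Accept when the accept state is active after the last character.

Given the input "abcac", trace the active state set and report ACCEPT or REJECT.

start: ε-closure({0}) = {0,2}
'a' @ 1: {1,2,3,4,5,6}  ✓accept
'b' @ 2: {1,2,3,4,5,6}  ✓accept
'c' @ 3: {1,2,3,4,5,6,7}  ✓accept
'a' @ 4: {1,2,3,4,5,6}  ✓accept
'c' @ 5: {1,2,3,4,5,6,7}  ✓accept
end set {1,2,3,4,5,6,7} — state 5 in

Answer: ACCEPT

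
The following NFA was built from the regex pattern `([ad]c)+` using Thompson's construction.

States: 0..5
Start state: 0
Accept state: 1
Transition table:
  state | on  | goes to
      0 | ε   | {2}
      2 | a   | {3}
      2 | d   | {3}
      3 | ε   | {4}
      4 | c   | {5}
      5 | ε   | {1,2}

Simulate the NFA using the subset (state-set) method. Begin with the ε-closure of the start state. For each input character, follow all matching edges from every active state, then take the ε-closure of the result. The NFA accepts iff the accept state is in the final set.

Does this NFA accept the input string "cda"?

Answer: REJECT

Steps:
start: ε-closure({0}) = {0,2}
'c' @ 1: {}  — dead — no transitions
rest 'da' ignored (set empty)
after full input: {}  (accept=1 not in)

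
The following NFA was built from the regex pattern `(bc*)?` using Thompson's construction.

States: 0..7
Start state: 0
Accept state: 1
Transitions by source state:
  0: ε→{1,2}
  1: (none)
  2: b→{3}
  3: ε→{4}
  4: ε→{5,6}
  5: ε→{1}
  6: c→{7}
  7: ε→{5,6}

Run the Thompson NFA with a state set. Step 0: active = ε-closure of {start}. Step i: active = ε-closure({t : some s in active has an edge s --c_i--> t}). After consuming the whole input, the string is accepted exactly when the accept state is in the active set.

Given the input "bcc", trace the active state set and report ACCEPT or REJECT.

Answer: ACCEPT

Steps:
S₀ = ε-closure({0}) = {0,1,2}
'b' @ 1: {1,3,4,5,6}  (accept∈set)
'c' @ 2: {1,5,6,7}  (accept∈set)
'c' @ 3: {1,5,6,7}  (accept∈set)
final: {1,5,6,7}; accept 1 in set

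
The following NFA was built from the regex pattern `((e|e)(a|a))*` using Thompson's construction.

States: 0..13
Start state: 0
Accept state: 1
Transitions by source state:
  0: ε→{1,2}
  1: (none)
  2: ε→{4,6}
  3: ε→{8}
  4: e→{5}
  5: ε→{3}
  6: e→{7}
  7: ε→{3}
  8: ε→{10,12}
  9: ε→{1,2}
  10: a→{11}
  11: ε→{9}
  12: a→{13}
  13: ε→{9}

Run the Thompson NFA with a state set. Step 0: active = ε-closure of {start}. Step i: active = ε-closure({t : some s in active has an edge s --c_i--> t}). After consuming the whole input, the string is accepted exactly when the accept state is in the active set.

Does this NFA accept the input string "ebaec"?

Answer: REJECT

Trace:
S₀ = ε-closure({0}) = {0,1,2,4,6}
'e' @ 1: {3,5,7,8,10,12}
'b' @ 2: {}  — state set empty
rest 'aec' ignored (set empty)
end set {} — state 1 not in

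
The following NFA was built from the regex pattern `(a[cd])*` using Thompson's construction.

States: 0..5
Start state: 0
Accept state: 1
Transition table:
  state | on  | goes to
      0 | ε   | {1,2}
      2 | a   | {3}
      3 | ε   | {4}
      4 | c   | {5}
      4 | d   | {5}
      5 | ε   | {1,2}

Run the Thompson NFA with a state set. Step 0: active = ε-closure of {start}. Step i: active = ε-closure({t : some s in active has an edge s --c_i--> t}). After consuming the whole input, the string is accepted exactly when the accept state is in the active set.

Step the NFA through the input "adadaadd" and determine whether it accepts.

start: ε-closure({0}) = {0,1,2}
'a' @ 1: {3,4}
'd' @ 2: {1,2,5}  [accepting]
'a' @ 3: {3,4}
'd' @ 4: {1,2,5}  [accepting]
'a' @ 5: {3,4}
'a' @ 6: {}  — state set empty
rest 'dd' ignored (set empty)
final: {}; accept 1 not in set

Answer: REJECT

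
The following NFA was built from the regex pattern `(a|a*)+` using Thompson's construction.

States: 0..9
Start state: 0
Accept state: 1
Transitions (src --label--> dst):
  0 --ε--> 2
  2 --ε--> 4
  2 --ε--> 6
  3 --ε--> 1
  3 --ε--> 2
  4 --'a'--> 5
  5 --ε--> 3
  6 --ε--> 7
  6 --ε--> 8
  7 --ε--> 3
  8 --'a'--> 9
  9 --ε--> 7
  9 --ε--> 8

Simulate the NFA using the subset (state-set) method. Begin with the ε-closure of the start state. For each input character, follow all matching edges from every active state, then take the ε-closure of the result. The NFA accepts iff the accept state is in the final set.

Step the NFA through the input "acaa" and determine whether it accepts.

Answer: REJECT

Steps:
start: ε-closure({0}) = {0,1,2,3,4,6,7,8}
'a' @ 1: {1,2,3,4,5,6,7,8,9}  (accept∈set)
'c' @ 2: {}  — no active states
rest 'aa' ignored (set empty)
end set {} — state 1 not in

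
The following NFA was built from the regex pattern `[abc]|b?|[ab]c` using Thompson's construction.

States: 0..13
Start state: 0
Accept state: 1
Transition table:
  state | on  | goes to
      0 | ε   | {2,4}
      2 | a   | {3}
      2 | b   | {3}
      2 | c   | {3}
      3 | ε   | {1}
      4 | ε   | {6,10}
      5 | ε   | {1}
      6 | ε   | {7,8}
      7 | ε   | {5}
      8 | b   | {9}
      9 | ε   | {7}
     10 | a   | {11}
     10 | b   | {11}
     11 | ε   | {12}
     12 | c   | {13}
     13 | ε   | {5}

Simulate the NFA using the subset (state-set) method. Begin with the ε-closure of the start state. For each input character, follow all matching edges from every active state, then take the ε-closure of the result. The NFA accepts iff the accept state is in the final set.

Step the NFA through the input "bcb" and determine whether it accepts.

start: ε-closure({0}) = {0,1,2,4,5,6,7,8,10}
'b' @ 1: {1,3,5,7,9,11,12}  [accepting]
'c' @ 2: {1,5,13}  [accepting]
'b' @ 3: {}  — dead — no transitions
end set {} — state 1 not in

Answer: REJECT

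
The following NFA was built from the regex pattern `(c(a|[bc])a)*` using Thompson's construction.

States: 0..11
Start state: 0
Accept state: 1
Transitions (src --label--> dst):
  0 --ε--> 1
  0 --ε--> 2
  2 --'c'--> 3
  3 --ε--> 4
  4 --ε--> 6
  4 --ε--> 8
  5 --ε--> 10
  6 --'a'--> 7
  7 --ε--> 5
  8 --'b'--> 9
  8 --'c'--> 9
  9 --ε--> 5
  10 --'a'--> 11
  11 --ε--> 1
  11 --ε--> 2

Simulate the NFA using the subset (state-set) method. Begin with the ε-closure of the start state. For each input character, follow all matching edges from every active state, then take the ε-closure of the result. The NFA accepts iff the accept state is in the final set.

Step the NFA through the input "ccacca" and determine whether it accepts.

start: ε-closure({0}) = {0,1,2}
'c' @ 1: {3,4,6,8}
'c' @ 2: {5,9,10}
'a' @ 3: {1,2,11}  [accepting]
'c' @ 4: {3,4,6,8}
'c' @ 5: {5,9,10}
'a' @ 6: {1,2,11}  [accepting]
end set {1,2,11} — state 1 in

Answer: ACCEPT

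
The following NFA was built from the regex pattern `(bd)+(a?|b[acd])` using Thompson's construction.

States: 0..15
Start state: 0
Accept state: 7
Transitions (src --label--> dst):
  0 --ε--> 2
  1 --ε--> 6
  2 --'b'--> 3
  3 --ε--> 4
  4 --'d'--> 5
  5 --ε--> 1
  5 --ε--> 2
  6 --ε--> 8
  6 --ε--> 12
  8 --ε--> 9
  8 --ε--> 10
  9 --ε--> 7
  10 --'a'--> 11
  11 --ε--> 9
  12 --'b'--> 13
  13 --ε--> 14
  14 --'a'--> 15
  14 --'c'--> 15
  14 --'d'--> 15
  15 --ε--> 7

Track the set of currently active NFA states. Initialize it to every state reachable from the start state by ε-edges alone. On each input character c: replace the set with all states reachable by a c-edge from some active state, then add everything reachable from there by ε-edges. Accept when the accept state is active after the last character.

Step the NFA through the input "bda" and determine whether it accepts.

Answer: ACCEPT

Derivation:
start: ε-closure({0}) = {0,2}
'b' @ 1: {3,4}
'd' @ 2: {1,2,5,6,7,8,9,10,12}  ✓accept
'a' @ 3: {7,9,11}  ✓accept
end set {7,9,11} — state 7 in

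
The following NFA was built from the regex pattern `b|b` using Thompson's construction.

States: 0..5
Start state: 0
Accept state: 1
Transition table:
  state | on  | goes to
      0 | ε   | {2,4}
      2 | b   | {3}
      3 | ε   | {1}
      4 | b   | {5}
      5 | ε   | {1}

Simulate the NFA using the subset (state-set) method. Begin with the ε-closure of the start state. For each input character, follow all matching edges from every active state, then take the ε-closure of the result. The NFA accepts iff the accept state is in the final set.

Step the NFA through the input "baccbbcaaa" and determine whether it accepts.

Answer: REJECT

Trace:
start: ε-closure({0}) = {0,2,4}
'b' @ 1: {1,3,5}  [accepting]
'a' @ 2: {}  — state set empty
rest 'ccbbcaaa' ignored (set empty)
end set {} — state 1 not in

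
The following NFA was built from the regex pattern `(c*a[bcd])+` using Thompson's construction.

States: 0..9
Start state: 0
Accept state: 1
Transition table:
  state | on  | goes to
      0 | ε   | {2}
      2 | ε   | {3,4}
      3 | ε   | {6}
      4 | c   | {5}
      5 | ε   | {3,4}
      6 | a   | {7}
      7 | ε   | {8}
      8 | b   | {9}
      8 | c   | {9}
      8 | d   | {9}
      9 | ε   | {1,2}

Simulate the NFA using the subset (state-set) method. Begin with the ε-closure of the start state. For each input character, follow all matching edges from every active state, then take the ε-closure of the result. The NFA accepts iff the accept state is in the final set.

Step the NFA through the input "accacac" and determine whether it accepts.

initial (ε-close {0}): {0,2,3,4,6}
'a' @ 1: {7,8}
'c' @ 2: {1,2,3,4,6,9}  (accept∈set)
'c' @ 3: {3,4,5,6}
'a' @ 4: {7,8}
'c' @ 5: {1,2,3,4,6,9}  (accept∈set)
'a' @ 6: {7,8}
'c' @ 7: {1,2,3,4,6,9}  (accept∈set)
final: {1,2,3,4,6,9}; accept 1 in set

Answer: ACCEPT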